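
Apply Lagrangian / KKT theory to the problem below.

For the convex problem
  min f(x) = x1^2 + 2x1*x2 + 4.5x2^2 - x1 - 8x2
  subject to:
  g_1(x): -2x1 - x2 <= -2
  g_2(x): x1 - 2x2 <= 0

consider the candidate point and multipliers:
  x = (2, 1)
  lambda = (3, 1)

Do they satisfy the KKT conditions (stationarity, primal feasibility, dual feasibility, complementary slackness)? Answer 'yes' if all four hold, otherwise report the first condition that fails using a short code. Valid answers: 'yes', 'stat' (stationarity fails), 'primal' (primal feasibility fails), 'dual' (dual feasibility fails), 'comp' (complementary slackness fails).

Gradient of f: grad f(x) = Q x + c = (5, 5)
Constraint values g_i(x) = a_i^T x - b_i:
  g_1((2, 1)) = -3
  g_2((2, 1)) = 0
Stationarity residual: grad f(x) + sum_i lambda_i a_i = (0, 0)
  -> stationarity OK
Primal feasibility (all g_i <= 0): OK
Dual feasibility (all lambda_i >= 0): OK
Complementary slackness (lambda_i * g_i(x) = 0 for all i): FAILS

Verdict: the first failing condition is complementary_slackness -> comp.

comp


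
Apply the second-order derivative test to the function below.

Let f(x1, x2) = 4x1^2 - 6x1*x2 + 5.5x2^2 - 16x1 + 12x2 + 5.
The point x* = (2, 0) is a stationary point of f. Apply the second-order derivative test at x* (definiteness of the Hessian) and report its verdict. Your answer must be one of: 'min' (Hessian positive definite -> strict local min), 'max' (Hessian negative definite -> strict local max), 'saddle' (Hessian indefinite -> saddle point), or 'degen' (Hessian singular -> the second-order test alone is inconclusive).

Compute the Hessian H = grad^2 f:
  H = [[8, -6], [-6, 11]]
Verify stationarity: grad f(x*) = H x* + g = (0, 0).
Eigenvalues of H: 3.3153, 15.6847.
Both eigenvalues > 0, so H is positive definite -> x* is a strict local min.

min


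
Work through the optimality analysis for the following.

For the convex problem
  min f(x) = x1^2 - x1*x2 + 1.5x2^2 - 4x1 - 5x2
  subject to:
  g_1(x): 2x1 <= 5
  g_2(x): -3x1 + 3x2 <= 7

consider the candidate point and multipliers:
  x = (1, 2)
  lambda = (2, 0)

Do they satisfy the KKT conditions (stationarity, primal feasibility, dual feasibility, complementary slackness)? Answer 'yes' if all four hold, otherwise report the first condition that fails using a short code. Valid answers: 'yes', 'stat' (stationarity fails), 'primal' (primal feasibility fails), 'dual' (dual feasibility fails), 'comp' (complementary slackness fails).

Gradient of f: grad f(x) = Q x + c = (-4, 0)
Constraint values g_i(x) = a_i^T x - b_i:
  g_1((1, 2)) = -3
  g_2((1, 2)) = -4
Stationarity residual: grad f(x) + sum_i lambda_i a_i = (0, 0)
  -> stationarity OK
Primal feasibility (all g_i <= 0): OK
Dual feasibility (all lambda_i >= 0): OK
Complementary slackness (lambda_i * g_i(x) = 0 for all i): FAILS

Verdict: the first failing condition is complementary_slackness -> comp.

comp


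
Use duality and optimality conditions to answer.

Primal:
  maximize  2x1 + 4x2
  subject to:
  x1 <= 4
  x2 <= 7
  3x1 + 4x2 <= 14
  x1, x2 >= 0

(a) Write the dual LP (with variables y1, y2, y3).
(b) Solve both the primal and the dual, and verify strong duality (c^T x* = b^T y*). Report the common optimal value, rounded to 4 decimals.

The standard primal-dual pair for 'max c^T x s.t. A x <= b, x >= 0' is:
  Dual:  min b^T y  s.t.  A^T y >= c,  y >= 0.

So the dual LP is:
  minimize  4y1 + 7y2 + 14y3
  subject to:
    y1 + 3y3 >= 2
    y2 + 4y3 >= 4
    y1, y2, y3 >= 0

Solving the primal: x* = (0, 3.5).
  primal value c^T x* = 14.
Solving the dual: y* = (0, 0, 1).
  dual value b^T y* = 14.
Strong duality: c^T x* = b^T y*. Confirmed.

14


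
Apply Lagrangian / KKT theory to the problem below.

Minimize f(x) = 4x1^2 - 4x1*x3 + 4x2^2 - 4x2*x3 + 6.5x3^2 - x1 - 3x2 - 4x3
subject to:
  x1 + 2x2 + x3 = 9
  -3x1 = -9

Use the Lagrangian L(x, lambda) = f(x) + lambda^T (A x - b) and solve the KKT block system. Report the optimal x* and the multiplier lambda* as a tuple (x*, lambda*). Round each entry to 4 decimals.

Form the Lagrangian:
  L(x, lambda) = (1/2) x^T Q x + c^T x + lambda^T (A x - b)
Stationarity (grad_x L = 0): Q x + c + A^T lambda = 0.
Primal feasibility: A x = b.

This gives the KKT block system:
  [ Q   A^T ] [ x     ]   [-c ]
  [ A    0  ] [ lambda ] = [ b ]

Solving the linear system:
  x*      = (3, 1.9868, 2.0263)
  lambda* = (-2.3947, 4.1667)
  f(x*)   = 20.9934

x* = (3, 1.9868, 2.0263), lambda* = (-2.3947, 4.1667)


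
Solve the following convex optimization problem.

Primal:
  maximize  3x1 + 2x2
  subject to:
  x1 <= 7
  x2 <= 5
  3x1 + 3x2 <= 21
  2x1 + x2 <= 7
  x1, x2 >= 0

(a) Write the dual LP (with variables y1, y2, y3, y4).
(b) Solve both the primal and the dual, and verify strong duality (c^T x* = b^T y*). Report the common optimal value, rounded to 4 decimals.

The standard primal-dual pair for 'max c^T x s.t. A x <= b, x >= 0' is:
  Dual:  min b^T y  s.t.  A^T y >= c,  y >= 0.

So the dual LP is:
  minimize  7y1 + 5y2 + 21y3 + 7y4
  subject to:
    y1 + 3y3 + 2y4 >= 3
    y2 + 3y3 + y4 >= 2
    y1, y2, y3, y4 >= 0

Solving the primal: x* = (1, 5).
  primal value c^T x* = 13.
Solving the dual: y* = (0, 0.5, 0, 1.5).
  dual value b^T y* = 13.
Strong duality: c^T x* = b^T y*. Confirmed.

13


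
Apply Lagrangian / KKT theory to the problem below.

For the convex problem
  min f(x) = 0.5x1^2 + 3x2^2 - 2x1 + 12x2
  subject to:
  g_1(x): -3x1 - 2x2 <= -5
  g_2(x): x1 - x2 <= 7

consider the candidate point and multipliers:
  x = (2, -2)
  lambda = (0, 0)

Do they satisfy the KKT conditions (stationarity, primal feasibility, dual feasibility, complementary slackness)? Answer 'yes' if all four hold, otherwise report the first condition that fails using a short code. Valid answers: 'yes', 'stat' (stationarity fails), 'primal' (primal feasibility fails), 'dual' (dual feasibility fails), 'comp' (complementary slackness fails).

Gradient of f: grad f(x) = Q x + c = (0, 0)
Constraint values g_i(x) = a_i^T x - b_i:
  g_1((2, -2)) = 3
  g_2((2, -2)) = -3
Stationarity residual: grad f(x) + sum_i lambda_i a_i = (0, 0)
  -> stationarity OK
Primal feasibility (all g_i <= 0): FAILS
Dual feasibility (all lambda_i >= 0): OK
Complementary slackness (lambda_i * g_i(x) = 0 for all i): OK

Verdict: the first failing condition is primal_feasibility -> primal.

primal


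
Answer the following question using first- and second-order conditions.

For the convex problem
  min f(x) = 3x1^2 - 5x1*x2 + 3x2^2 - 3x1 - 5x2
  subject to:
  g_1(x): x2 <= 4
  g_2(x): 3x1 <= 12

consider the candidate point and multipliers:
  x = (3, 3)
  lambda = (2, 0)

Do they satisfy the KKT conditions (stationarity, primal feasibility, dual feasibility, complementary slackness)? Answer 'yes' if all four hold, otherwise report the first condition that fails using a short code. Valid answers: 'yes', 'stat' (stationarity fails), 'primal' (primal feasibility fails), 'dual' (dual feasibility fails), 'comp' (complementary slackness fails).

Gradient of f: grad f(x) = Q x + c = (0, -2)
Constraint values g_i(x) = a_i^T x - b_i:
  g_1((3, 3)) = -1
  g_2((3, 3)) = -3
Stationarity residual: grad f(x) + sum_i lambda_i a_i = (0, 0)
  -> stationarity OK
Primal feasibility (all g_i <= 0): OK
Dual feasibility (all lambda_i >= 0): OK
Complementary slackness (lambda_i * g_i(x) = 0 for all i): FAILS

Verdict: the first failing condition is complementary_slackness -> comp.

comp


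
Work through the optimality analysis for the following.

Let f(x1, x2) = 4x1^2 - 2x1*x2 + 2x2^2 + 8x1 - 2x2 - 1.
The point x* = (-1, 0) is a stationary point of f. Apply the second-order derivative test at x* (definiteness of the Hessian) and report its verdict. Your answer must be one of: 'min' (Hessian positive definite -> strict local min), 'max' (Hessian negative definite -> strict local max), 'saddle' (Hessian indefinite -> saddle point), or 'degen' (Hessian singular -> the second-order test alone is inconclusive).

Compute the Hessian H = grad^2 f:
  H = [[8, -2], [-2, 4]]
Verify stationarity: grad f(x*) = H x* + g = (0, 0).
Eigenvalues of H: 3.1716, 8.8284.
Both eigenvalues > 0, so H is positive definite -> x* is a strict local min.

min


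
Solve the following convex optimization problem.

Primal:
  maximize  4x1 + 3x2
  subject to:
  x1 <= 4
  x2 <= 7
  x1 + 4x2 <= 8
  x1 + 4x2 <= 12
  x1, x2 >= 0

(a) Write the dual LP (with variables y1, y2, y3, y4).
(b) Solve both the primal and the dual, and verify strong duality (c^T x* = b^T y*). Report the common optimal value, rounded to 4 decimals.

The standard primal-dual pair for 'max c^T x s.t. A x <= b, x >= 0' is:
  Dual:  min b^T y  s.t.  A^T y >= c,  y >= 0.

So the dual LP is:
  minimize  4y1 + 7y2 + 8y3 + 12y4
  subject to:
    y1 + y3 + y4 >= 4
    y2 + 4y3 + 4y4 >= 3
    y1, y2, y3, y4 >= 0

Solving the primal: x* = (4, 1).
  primal value c^T x* = 19.
Solving the dual: y* = (3.25, 0, 0.75, 0).
  dual value b^T y* = 19.
Strong duality: c^T x* = b^T y*. Confirmed.

19


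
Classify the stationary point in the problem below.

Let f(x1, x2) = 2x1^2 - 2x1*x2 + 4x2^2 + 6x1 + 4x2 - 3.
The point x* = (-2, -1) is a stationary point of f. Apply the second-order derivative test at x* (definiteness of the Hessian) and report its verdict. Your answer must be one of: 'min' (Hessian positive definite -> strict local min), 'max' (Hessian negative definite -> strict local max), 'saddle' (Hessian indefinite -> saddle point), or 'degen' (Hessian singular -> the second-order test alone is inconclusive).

Compute the Hessian H = grad^2 f:
  H = [[4, -2], [-2, 8]]
Verify stationarity: grad f(x*) = H x* + g = (0, 0).
Eigenvalues of H: 3.1716, 8.8284.
Both eigenvalues > 0, so H is positive definite -> x* is a strict local min.

min


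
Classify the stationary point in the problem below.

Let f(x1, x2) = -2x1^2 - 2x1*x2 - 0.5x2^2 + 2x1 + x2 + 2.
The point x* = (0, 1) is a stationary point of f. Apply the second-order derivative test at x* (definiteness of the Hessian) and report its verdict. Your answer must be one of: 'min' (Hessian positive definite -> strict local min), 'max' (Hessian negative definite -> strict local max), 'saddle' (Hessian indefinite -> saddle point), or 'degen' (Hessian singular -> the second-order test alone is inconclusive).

Compute the Hessian H = grad^2 f:
  H = [[-4, -2], [-2, -1]]
Verify stationarity: grad f(x*) = H x* + g = (0, 0).
Eigenvalues of H: -5, 0.
H has a zero eigenvalue (singular; negative semidefinite but not definite), so H is neither positive definite, negative definite, nor indefinite. The second-order test alone is inconclusive -> degen.
(Indeed, f is constant along the null direction of H through x*, so x* is not a strict local extremum.)

degen


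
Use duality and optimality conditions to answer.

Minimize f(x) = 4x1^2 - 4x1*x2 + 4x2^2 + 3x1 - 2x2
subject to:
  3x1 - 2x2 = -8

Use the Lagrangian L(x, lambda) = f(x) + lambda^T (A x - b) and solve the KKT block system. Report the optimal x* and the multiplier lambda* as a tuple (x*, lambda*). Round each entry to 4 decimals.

Form the Lagrangian:
  L(x, lambda) = (1/2) x^T Q x + c^T x + lambda^T (A x - b)
Stationarity (grad_x L = 0): Q x + c + A^T lambda = 0.
Primal feasibility: A x = b.

This gives the KKT block system:
  [ Q   A^T ] [ x     ]   [-c ]
  [ A    0  ] [ lambda ] = [ b ]

Solving the linear system:
  x*      = (-2.2857, 0.5714)
  lambda* = (5.8571)
  f(x*)   = 19.4286

x* = (-2.2857, 0.5714), lambda* = (5.8571)


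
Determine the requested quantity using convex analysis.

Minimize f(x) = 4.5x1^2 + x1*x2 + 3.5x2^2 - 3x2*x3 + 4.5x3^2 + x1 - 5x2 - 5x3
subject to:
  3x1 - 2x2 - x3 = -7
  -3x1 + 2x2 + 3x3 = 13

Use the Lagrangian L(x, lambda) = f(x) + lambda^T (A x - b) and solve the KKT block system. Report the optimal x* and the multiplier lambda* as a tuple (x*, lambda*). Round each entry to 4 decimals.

Form the Lagrangian:
  L(x, lambda) = (1/2) x^T Q x + c^T x + lambda^T (A x - b)
Stationarity (grad_x L = 0): Q x + c + A^T lambda = 0.
Primal feasibility: A x = b.

This gives the KKT block system:
  [ Q   A^T ] [ x     ]   [-c ]
  [ A    0  ] [ lambda ] = [ b ]

Solving the linear system:
  x*      = (-0.1081, 1.8378, 3)
  lambda* = (-9.1757, -8.5541)
  f(x*)   = 11.3378

x* = (-0.1081, 1.8378, 3), lambda* = (-9.1757, -8.5541)


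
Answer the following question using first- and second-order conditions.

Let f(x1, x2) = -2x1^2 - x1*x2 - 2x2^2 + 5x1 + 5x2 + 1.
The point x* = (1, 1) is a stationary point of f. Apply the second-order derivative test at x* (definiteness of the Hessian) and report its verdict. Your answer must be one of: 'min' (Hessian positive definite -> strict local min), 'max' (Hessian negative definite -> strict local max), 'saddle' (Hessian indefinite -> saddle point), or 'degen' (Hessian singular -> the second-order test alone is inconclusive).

Compute the Hessian H = grad^2 f:
  H = [[-4, -1], [-1, -4]]
Verify stationarity: grad f(x*) = H x* + g = (0, 0).
Eigenvalues of H: -5, -3.
Both eigenvalues < 0, so H is negative definite -> x* is a strict local max.

max


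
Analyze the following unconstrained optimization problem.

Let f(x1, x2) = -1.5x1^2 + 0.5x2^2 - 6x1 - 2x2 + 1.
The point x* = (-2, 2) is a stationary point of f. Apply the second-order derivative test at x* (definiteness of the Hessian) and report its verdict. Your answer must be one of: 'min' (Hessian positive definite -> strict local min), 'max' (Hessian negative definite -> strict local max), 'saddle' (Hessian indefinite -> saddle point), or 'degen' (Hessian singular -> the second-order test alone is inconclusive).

Compute the Hessian H = grad^2 f:
  H = [[-3, 0], [0, 1]]
Verify stationarity: grad f(x*) = H x* + g = (0, 0).
Eigenvalues of H: -3, 1.
Eigenvalues have mixed signs, so H is indefinite -> x* is a saddle point.

saddle


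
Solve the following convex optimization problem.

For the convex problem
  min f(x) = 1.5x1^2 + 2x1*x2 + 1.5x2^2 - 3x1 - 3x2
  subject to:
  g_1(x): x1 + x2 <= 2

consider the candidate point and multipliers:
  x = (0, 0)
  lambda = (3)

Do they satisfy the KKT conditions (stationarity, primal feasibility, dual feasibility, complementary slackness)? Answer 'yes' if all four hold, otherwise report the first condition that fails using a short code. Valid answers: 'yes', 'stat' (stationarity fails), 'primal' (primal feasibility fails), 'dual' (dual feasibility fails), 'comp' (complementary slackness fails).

Gradient of f: grad f(x) = Q x + c = (-3, -3)
Constraint values g_i(x) = a_i^T x - b_i:
  g_1((0, 0)) = -2
Stationarity residual: grad f(x) + sum_i lambda_i a_i = (0, 0)
  -> stationarity OK
Primal feasibility (all g_i <= 0): OK
Dual feasibility (all lambda_i >= 0): OK
Complementary slackness (lambda_i * g_i(x) = 0 for all i): FAILS

Verdict: the first failing condition is complementary_slackness -> comp.

comp


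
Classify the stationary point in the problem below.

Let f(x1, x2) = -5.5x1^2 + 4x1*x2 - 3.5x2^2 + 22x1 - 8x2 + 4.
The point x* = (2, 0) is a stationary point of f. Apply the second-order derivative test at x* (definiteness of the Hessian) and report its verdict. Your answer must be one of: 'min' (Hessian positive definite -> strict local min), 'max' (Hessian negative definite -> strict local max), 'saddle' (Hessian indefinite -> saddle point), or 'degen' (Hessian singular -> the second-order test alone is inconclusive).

Compute the Hessian H = grad^2 f:
  H = [[-11, 4], [4, -7]]
Verify stationarity: grad f(x*) = H x* + g = (0, 0).
Eigenvalues of H: -13.4721, -4.5279.
Both eigenvalues < 0, so H is negative definite -> x* is a strict local max.

max


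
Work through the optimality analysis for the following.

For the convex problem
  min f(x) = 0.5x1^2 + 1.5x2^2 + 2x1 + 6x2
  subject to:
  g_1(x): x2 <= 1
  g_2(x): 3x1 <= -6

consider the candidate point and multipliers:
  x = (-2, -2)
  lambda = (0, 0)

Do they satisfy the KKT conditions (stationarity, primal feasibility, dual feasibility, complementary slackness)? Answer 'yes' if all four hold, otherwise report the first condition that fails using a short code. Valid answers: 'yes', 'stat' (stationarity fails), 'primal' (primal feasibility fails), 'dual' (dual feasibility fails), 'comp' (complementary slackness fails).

Gradient of f: grad f(x) = Q x + c = (0, 0)
Constraint values g_i(x) = a_i^T x - b_i:
  g_1((-2, -2)) = -3
  g_2((-2, -2)) = 0
Stationarity residual: grad f(x) + sum_i lambda_i a_i = (0, 0)
  -> stationarity OK
Primal feasibility (all g_i <= 0): OK
Dual feasibility (all lambda_i >= 0): OK
Complementary slackness (lambda_i * g_i(x) = 0 for all i): OK

Verdict: yes, KKT holds.

yes


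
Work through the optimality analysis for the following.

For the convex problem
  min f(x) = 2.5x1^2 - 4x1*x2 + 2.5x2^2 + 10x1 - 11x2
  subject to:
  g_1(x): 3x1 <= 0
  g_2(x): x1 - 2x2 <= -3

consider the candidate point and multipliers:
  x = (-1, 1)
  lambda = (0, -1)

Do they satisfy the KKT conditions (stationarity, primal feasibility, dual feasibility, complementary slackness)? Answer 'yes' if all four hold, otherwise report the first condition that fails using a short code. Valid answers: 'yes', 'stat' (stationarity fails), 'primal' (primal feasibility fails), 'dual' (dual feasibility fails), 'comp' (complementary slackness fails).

Gradient of f: grad f(x) = Q x + c = (1, -2)
Constraint values g_i(x) = a_i^T x - b_i:
  g_1((-1, 1)) = -3
  g_2((-1, 1)) = 0
Stationarity residual: grad f(x) + sum_i lambda_i a_i = (0, 0)
  -> stationarity OK
Primal feasibility (all g_i <= 0): OK
Dual feasibility (all lambda_i >= 0): FAILS
Complementary slackness (lambda_i * g_i(x) = 0 for all i): OK

Verdict: the first failing condition is dual_feasibility -> dual.

dual


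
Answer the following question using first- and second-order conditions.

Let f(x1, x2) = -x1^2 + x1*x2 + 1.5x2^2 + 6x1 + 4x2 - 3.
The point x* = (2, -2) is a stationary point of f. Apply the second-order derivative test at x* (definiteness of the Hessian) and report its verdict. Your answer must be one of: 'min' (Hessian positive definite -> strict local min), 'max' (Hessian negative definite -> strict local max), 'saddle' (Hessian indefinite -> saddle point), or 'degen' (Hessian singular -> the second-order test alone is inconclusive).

Compute the Hessian H = grad^2 f:
  H = [[-2, 1], [1, 3]]
Verify stationarity: grad f(x*) = H x* + g = (0, 0).
Eigenvalues of H: -2.1926, 3.1926.
Eigenvalues have mixed signs, so H is indefinite -> x* is a saddle point.

saddle


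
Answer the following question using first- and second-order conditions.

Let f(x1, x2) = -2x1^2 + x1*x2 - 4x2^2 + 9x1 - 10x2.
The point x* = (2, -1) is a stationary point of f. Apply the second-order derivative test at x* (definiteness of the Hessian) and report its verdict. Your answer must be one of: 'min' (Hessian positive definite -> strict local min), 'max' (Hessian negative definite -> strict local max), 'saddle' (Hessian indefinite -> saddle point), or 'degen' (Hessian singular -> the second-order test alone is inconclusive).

Compute the Hessian H = grad^2 f:
  H = [[-4, 1], [1, -8]]
Verify stationarity: grad f(x*) = H x* + g = (0, 0).
Eigenvalues of H: -8.2361, -3.7639.
Both eigenvalues < 0, so H is negative definite -> x* is a strict local max.

max


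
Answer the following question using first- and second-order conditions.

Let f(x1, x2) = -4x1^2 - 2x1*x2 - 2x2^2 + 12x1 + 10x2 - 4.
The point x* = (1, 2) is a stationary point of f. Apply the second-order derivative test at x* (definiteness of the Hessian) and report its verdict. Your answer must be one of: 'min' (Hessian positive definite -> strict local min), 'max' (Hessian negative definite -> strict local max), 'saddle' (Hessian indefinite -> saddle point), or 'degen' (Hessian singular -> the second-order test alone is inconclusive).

Compute the Hessian H = grad^2 f:
  H = [[-8, -2], [-2, -4]]
Verify stationarity: grad f(x*) = H x* + g = (0, 0).
Eigenvalues of H: -8.8284, -3.1716.
Both eigenvalues < 0, so H is negative definite -> x* is a strict local max.

max


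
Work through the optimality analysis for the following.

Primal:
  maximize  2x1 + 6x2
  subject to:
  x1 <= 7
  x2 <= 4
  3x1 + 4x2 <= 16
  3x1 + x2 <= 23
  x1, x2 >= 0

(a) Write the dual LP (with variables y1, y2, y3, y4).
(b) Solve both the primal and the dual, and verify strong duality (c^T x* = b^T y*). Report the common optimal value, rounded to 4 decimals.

The standard primal-dual pair for 'max c^T x s.t. A x <= b, x >= 0' is:
  Dual:  min b^T y  s.t.  A^T y >= c,  y >= 0.

So the dual LP is:
  minimize  7y1 + 4y2 + 16y3 + 23y4
  subject to:
    y1 + 3y3 + 3y4 >= 2
    y2 + 4y3 + y4 >= 6
    y1, y2, y3, y4 >= 0

Solving the primal: x* = (0, 4).
  primal value c^T x* = 24.
Solving the dual: y* = (0, 3.3333, 0.6667, 0).
  dual value b^T y* = 24.
Strong duality: c^T x* = b^T y*. Confirmed.

24


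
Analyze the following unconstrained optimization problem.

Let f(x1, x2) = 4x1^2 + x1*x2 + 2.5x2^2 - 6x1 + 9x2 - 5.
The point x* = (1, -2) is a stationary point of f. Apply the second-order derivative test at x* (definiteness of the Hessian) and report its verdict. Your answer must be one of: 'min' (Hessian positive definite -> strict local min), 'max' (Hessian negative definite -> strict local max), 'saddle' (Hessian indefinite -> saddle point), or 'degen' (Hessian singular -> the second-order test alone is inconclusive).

Compute the Hessian H = grad^2 f:
  H = [[8, 1], [1, 5]]
Verify stationarity: grad f(x*) = H x* + g = (0, 0).
Eigenvalues of H: 4.6972, 8.3028.
Both eigenvalues > 0, so H is positive definite -> x* is a strict local min.

min


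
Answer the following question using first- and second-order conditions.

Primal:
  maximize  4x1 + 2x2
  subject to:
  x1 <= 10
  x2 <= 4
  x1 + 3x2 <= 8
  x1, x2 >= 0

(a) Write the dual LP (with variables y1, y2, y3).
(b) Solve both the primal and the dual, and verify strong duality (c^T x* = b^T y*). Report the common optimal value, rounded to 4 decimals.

The standard primal-dual pair for 'max c^T x s.t. A x <= b, x >= 0' is:
  Dual:  min b^T y  s.t.  A^T y >= c,  y >= 0.

So the dual LP is:
  minimize  10y1 + 4y2 + 8y3
  subject to:
    y1 + y3 >= 4
    y2 + 3y3 >= 2
    y1, y2, y3 >= 0

Solving the primal: x* = (8, 0).
  primal value c^T x* = 32.
Solving the dual: y* = (0, 0, 4).
  dual value b^T y* = 32.
Strong duality: c^T x* = b^T y*. Confirmed.

32


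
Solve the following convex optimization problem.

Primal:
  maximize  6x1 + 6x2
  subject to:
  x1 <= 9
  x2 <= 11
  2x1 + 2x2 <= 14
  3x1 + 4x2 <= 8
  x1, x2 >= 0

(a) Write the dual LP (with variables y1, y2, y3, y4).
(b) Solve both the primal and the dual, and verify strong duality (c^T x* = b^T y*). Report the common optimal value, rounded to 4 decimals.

The standard primal-dual pair for 'max c^T x s.t. A x <= b, x >= 0' is:
  Dual:  min b^T y  s.t.  A^T y >= c,  y >= 0.

So the dual LP is:
  minimize  9y1 + 11y2 + 14y3 + 8y4
  subject to:
    y1 + 2y3 + 3y4 >= 6
    y2 + 2y3 + 4y4 >= 6
    y1, y2, y3, y4 >= 0

Solving the primal: x* = (2.6667, 0).
  primal value c^T x* = 16.
Solving the dual: y* = (0, 0, 0, 2).
  dual value b^T y* = 16.
Strong duality: c^T x* = b^T y*. Confirmed.

16


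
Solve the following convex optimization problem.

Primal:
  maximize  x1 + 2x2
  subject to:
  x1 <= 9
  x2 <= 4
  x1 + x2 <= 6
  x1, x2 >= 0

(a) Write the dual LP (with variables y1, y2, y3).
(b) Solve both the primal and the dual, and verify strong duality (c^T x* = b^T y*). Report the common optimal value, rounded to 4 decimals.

The standard primal-dual pair for 'max c^T x s.t. A x <= b, x >= 0' is:
  Dual:  min b^T y  s.t.  A^T y >= c,  y >= 0.

So the dual LP is:
  minimize  9y1 + 4y2 + 6y3
  subject to:
    y1 + y3 >= 1
    y2 + y3 >= 2
    y1, y2, y3 >= 0

Solving the primal: x* = (2, 4).
  primal value c^T x* = 10.
Solving the dual: y* = (0, 1, 1).
  dual value b^T y* = 10.
Strong duality: c^T x* = b^T y*. Confirmed.

10


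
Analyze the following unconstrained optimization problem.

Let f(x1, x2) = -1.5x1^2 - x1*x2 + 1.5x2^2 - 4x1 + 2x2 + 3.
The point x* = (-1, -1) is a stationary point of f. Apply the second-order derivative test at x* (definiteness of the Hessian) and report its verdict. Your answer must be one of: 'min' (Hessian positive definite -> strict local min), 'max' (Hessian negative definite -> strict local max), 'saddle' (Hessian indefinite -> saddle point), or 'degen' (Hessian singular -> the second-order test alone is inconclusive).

Compute the Hessian H = grad^2 f:
  H = [[-3, -1], [-1, 3]]
Verify stationarity: grad f(x*) = H x* + g = (0, 0).
Eigenvalues of H: -3.1623, 3.1623.
Eigenvalues have mixed signs, so H is indefinite -> x* is a saddle point.

saddle


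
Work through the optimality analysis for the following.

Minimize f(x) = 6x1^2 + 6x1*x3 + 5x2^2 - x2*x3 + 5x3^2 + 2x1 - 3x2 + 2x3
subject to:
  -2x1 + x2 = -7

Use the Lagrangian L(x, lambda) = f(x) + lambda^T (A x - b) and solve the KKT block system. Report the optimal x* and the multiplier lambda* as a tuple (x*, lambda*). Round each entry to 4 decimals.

Form the Lagrangian:
  L(x, lambda) = (1/2) x^T Q x + c^T x + lambda^T (A x - b)
Stationarity (grad_x L = 0): Q x + c + A^T lambda = 0.
Primal feasibility: A x = b.

This gives the KKT block system:
  [ Q   A^T ] [ x     ]   [-c ]
  [ A    0  ] [ lambda ] = [ b ]

Solving the linear system:
  x*      = (2.9286, -1.1429, -2.0714)
  lambda* = (12.3571)
  f(x*)   = 45.8214

x* = (2.9286, -1.1429, -2.0714), lambda* = (12.3571)


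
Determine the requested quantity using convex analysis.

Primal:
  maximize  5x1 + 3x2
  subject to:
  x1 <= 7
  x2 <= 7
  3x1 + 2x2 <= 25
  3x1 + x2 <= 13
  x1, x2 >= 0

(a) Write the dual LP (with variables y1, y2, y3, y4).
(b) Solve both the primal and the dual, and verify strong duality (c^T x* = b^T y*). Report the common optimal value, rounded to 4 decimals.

The standard primal-dual pair for 'max c^T x s.t. A x <= b, x >= 0' is:
  Dual:  min b^T y  s.t.  A^T y >= c,  y >= 0.

So the dual LP is:
  minimize  7y1 + 7y2 + 25y3 + 13y4
  subject to:
    y1 + 3y3 + 3y4 >= 5
    y2 + 2y3 + y4 >= 3
    y1, y2, y3, y4 >= 0

Solving the primal: x* = (2, 7).
  primal value c^T x* = 31.
Solving the dual: y* = (0, 1.3333, 0, 1.6667).
  dual value b^T y* = 31.
Strong duality: c^T x* = b^T y*. Confirmed.

31


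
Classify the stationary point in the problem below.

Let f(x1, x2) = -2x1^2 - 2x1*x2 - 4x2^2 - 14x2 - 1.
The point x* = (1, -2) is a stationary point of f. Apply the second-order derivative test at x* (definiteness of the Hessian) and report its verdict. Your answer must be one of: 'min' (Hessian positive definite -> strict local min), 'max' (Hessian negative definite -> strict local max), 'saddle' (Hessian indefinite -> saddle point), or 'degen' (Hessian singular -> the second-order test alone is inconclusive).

Compute the Hessian H = grad^2 f:
  H = [[-4, -2], [-2, -8]]
Verify stationarity: grad f(x*) = H x* + g = (0, 0).
Eigenvalues of H: -8.8284, -3.1716.
Both eigenvalues < 0, so H is negative definite -> x* is a strict local max.

max


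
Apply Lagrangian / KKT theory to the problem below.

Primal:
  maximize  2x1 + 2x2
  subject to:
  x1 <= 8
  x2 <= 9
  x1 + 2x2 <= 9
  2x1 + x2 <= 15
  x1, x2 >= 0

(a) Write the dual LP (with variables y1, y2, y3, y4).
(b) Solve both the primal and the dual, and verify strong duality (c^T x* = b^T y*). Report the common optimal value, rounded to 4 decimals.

The standard primal-dual pair for 'max c^T x s.t. A x <= b, x >= 0' is:
  Dual:  min b^T y  s.t.  A^T y >= c,  y >= 0.

So the dual LP is:
  minimize  8y1 + 9y2 + 9y3 + 15y4
  subject to:
    y1 + y3 + 2y4 >= 2
    y2 + 2y3 + y4 >= 2
    y1, y2, y3, y4 >= 0

Solving the primal: x* = (7, 1).
  primal value c^T x* = 16.
Solving the dual: y* = (0, 0, 0.6667, 0.6667).
  dual value b^T y* = 16.
Strong duality: c^T x* = b^T y*. Confirmed.

16


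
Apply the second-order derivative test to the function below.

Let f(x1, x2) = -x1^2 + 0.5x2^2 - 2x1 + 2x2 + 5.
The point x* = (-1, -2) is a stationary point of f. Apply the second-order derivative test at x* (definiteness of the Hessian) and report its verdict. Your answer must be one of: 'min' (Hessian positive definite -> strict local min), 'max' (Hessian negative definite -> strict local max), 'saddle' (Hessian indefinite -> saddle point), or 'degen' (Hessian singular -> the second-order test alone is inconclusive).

Compute the Hessian H = grad^2 f:
  H = [[-2, 0], [0, 1]]
Verify stationarity: grad f(x*) = H x* + g = (0, 0).
Eigenvalues of H: -2, 1.
Eigenvalues have mixed signs, so H is indefinite -> x* is a saddle point.

saddle


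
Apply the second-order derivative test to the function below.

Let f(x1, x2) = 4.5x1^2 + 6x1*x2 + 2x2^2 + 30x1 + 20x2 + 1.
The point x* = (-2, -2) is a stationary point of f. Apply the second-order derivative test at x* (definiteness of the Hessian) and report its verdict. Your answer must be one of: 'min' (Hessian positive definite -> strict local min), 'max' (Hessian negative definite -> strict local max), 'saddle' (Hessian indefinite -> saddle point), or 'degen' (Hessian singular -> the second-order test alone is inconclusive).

Compute the Hessian H = grad^2 f:
  H = [[9, 6], [6, 4]]
Verify stationarity: grad f(x*) = H x* + g = (0, 0).
Eigenvalues of H: 0, 13.
H has a zero eigenvalue (singular; positive semidefinite but not definite), so H is neither positive definite, negative definite, nor indefinite. The second-order test alone is inconclusive -> degen.
(Indeed, f is constant along the null direction of H through x*, so x* is not a strict local extremum.)

degen


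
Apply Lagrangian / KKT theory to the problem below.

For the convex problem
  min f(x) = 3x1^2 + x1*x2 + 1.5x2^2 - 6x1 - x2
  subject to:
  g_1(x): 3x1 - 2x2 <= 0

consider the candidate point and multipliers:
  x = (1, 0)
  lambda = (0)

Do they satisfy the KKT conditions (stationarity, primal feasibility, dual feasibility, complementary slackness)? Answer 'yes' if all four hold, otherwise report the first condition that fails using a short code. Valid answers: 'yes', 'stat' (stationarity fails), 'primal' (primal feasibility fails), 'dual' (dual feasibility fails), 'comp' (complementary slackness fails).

Gradient of f: grad f(x) = Q x + c = (0, 0)
Constraint values g_i(x) = a_i^T x - b_i:
  g_1((1, 0)) = 3
Stationarity residual: grad f(x) + sum_i lambda_i a_i = (0, 0)
  -> stationarity OK
Primal feasibility (all g_i <= 0): FAILS
Dual feasibility (all lambda_i >= 0): OK
Complementary slackness (lambda_i * g_i(x) = 0 for all i): OK

Verdict: the first failing condition is primal_feasibility -> primal.

primal


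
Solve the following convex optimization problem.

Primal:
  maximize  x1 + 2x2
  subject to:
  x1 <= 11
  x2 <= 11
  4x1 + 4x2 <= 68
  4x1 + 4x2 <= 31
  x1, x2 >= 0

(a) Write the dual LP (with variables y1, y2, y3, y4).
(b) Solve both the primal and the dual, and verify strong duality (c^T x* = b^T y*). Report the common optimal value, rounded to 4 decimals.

The standard primal-dual pair for 'max c^T x s.t. A x <= b, x >= 0' is:
  Dual:  min b^T y  s.t.  A^T y >= c,  y >= 0.

So the dual LP is:
  minimize  11y1 + 11y2 + 68y3 + 31y4
  subject to:
    y1 + 4y3 + 4y4 >= 1
    y2 + 4y3 + 4y4 >= 2
    y1, y2, y3, y4 >= 0

Solving the primal: x* = (0, 7.75).
  primal value c^T x* = 15.5.
Solving the dual: y* = (0, 0, 0, 0.5).
  dual value b^T y* = 15.5.
Strong duality: c^T x* = b^T y*. Confirmed.

15.5


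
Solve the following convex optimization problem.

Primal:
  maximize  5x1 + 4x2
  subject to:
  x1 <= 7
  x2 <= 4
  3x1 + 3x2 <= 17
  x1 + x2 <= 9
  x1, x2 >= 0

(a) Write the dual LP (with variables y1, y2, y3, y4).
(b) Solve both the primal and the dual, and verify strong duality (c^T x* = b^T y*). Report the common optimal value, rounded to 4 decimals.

The standard primal-dual pair for 'max c^T x s.t. A x <= b, x >= 0' is:
  Dual:  min b^T y  s.t.  A^T y >= c,  y >= 0.

So the dual LP is:
  minimize  7y1 + 4y2 + 17y3 + 9y4
  subject to:
    y1 + 3y3 + y4 >= 5
    y2 + 3y3 + y4 >= 4
    y1, y2, y3, y4 >= 0

Solving the primal: x* = (5.6667, 0).
  primal value c^T x* = 28.3333.
Solving the dual: y* = (0, 0, 1.6667, 0).
  dual value b^T y* = 28.3333.
Strong duality: c^T x* = b^T y*. Confirmed.

28.3333


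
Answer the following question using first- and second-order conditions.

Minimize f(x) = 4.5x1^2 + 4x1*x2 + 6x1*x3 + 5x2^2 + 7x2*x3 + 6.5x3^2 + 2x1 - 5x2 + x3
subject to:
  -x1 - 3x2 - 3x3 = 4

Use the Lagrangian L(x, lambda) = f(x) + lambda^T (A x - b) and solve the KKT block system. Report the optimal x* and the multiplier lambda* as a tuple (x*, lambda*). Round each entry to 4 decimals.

Form the Lagrangian:
  L(x, lambda) = (1/2) x^T Q x + c^T x + lambda^T (A x - b)
Stationarity (grad_x L = 0): Q x + c + A^T lambda = 0.
Primal feasibility: A x = b.

This gives the KKT block system:
  [ Q   A^T ] [ x     ]   [-c ]
  [ A    0  ] [ lambda ] = [ b ]

Solving the linear system:
  x*      = (0.0862, -0.2222, -1.1398)
  lambda* = (-4.9521)
  f(x*)   = 9.9761

x* = (0.0862, -0.2222, -1.1398), lambda* = (-4.9521)


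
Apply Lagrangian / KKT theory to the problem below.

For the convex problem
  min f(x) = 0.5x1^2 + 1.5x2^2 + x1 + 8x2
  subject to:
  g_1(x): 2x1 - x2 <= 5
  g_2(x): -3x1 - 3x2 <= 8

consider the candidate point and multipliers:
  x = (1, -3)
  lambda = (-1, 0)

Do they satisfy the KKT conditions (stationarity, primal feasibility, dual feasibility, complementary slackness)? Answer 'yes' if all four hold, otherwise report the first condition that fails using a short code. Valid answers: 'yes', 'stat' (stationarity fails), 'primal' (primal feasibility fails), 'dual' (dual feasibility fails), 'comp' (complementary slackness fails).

Gradient of f: grad f(x) = Q x + c = (2, -1)
Constraint values g_i(x) = a_i^T x - b_i:
  g_1((1, -3)) = 0
  g_2((1, -3)) = -2
Stationarity residual: grad f(x) + sum_i lambda_i a_i = (0, 0)
  -> stationarity OK
Primal feasibility (all g_i <= 0): OK
Dual feasibility (all lambda_i >= 0): FAILS
Complementary slackness (lambda_i * g_i(x) = 0 for all i): OK

Verdict: the first failing condition is dual_feasibility -> dual.

dual


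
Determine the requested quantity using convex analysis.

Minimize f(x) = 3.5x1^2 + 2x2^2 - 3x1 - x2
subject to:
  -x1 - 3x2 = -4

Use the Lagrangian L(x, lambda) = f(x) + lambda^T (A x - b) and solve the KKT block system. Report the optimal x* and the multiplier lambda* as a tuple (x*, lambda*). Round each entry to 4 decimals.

Form the Lagrangian:
  L(x, lambda) = (1/2) x^T Q x + c^T x + lambda^T (A x - b)
Stationarity (grad_x L = 0): Q x + c + A^T lambda = 0.
Primal feasibility: A x = b.

This gives the KKT block system:
  [ Q   A^T ] [ x     ]   [-c ]
  [ A    0  ] [ lambda ] = [ b ]

Solving the linear system:
  x*      = (0.597, 1.1343)
  lambda* = (1.1791)
  f(x*)   = 0.8955

x* = (0.597, 1.1343), lambda* = (1.1791)


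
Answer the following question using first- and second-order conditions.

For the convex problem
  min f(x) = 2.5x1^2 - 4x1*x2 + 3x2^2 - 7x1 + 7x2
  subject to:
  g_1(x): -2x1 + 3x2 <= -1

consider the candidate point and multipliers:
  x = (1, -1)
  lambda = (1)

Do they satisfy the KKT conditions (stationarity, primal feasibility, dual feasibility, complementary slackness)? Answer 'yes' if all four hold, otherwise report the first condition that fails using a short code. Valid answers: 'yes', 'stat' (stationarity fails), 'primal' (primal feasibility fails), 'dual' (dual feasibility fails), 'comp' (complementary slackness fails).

Gradient of f: grad f(x) = Q x + c = (2, -3)
Constraint values g_i(x) = a_i^T x - b_i:
  g_1((1, -1)) = -4
Stationarity residual: grad f(x) + sum_i lambda_i a_i = (0, 0)
  -> stationarity OK
Primal feasibility (all g_i <= 0): OK
Dual feasibility (all lambda_i >= 0): OK
Complementary slackness (lambda_i * g_i(x) = 0 for all i): FAILS

Verdict: the first failing condition is complementary_slackness -> comp.

comp


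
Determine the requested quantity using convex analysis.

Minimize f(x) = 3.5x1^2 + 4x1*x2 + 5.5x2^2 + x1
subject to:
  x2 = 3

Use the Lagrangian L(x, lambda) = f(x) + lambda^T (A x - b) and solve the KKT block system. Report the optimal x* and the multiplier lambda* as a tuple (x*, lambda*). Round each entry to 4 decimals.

Form the Lagrangian:
  L(x, lambda) = (1/2) x^T Q x + c^T x + lambda^T (A x - b)
Stationarity (grad_x L = 0): Q x + c + A^T lambda = 0.
Primal feasibility: A x = b.

This gives the KKT block system:
  [ Q   A^T ] [ x     ]   [-c ]
  [ A    0  ] [ lambda ] = [ b ]

Solving the linear system:
  x*      = (-1.8571, 3)
  lambda* = (-25.5714)
  f(x*)   = 37.4286

x* = (-1.8571, 3), lambda* = (-25.5714)


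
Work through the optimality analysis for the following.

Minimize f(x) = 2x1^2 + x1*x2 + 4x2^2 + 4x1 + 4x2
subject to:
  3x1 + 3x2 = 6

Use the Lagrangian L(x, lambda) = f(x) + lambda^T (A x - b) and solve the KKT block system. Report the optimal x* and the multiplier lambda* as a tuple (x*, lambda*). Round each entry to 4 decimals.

Form the Lagrangian:
  L(x, lambda) = (1/2) x^T Q x + c^T x + lambda^T (A x - b)
Stationarity (grad_x L = 0): Q x + c + A^T lambda = 0.
Primal feasibility: A x = b.

This gives the KKT block system:
  [ Q   A^T ] [ x     ]   [-c ]
  [ A    0  ] [ lambda ] = [ b ]

Solving the linear system:
  x*      = (1.4, 0.6)
  lambda* = (-3.4)
  f(x*)   = 14.2

x* = (1.4, 0.6), lambda* = (-3.4)


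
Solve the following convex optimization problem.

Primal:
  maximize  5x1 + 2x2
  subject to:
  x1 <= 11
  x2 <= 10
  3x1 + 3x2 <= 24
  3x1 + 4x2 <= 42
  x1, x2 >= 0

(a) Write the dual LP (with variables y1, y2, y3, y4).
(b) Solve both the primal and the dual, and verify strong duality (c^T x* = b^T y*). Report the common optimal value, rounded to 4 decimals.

The standard primal-dual pair for 'max c^T x s.t. A x <= b, x >= 0' is:
  Dual:  min b^T y  s.t.  A^T y >= c,  y >= 0.

So the dual LP is:
  minimize  11y1 + 10y2 + 24y3 + 42y4
  subject to:
    y1 + 3y3 + 3y4 >= 5
    y2 + 3y3 + 4y4 >= 2
    y1, y2, y3, y4 >= 0

Solving the primal: x* = (8, 0).
  primal value c^T x* = 40.
Solving the dual: y* = (0, 0, 1.6667, 0).
  dual value b^T y* = 40.
Strong duality: c^T x* = b^T y*. Confirmed.

40


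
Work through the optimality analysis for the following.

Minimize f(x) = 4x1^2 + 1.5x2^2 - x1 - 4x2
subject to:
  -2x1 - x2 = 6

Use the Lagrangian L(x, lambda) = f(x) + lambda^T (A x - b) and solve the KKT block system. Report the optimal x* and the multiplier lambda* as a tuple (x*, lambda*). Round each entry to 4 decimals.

Form the Lagrangian:
  L(x, lambda) = (1/2) x^T Q x + c^T x + lambda^T (A x - b)
Stationarity (grad_x L = 0): Q x + c + A^T lambda = 0.
Primal feasibility: A x = b.

This gives the KKT block system:
  [ Q   A^T ] [ x     ]   [-c ]
  [ A    0  ] [ lambda ] = [ b ]

Solving the linear system:
  x*      = (-2.15, -1.7)
  lambda* = (-9.1)
  f(x*)   = 31.775

x* = (-2.15, -1.7), lambda* = (-9.1)


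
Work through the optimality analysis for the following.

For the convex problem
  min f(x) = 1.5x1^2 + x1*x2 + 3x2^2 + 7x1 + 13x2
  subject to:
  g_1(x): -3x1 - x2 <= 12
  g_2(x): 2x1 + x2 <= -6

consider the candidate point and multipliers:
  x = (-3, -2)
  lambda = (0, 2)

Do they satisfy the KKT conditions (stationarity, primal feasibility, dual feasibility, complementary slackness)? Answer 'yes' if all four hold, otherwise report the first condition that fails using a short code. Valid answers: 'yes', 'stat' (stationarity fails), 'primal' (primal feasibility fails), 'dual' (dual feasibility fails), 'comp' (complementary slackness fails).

Gradient of f: grad f(x) = Q x + c = (-4, -2)
Constraint values g_i(x) = a_i^T x - b_i:
  g_1((-3, -2)) = -1
  g_2((-3, -2)) = -2
Stationarity residual: grad f(x) + sum_i lambda_i a_i = (0, 0)
  -> stationarity OK
Primal feasibility (all g_i <= 0): OK
Dual feasibility (all lambda_i >= 0): OK
Complementary slackness (lambda_i * g_i(x) = 0 for all i): FAILS

Verdict: the first failing condition is complementary_slackness -> comp.

comp


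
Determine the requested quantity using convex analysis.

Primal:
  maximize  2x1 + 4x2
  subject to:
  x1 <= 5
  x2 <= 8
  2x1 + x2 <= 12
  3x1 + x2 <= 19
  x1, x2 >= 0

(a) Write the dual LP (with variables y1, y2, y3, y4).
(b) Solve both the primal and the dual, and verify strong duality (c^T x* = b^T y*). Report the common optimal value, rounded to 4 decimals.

The standard primal-dual pair for 'max c^T x s.t. A x <= b, x >= 0' is:
  Dual:  min b^T y  s.t.  A^T y >= c,  y >= 0.

So the dual LP is:
  minimize  5y1 + 8y2 + 12y3 + 19y4
  subject to:
    y1 + 2y3 + 3y4 >= 2
    y2 + y3 + y4 >= 4
    y1, y2, y3, y4 >= 0

Solving the primal: x* = (2, 8).
  primal value c^T x* = 36.
Solving the dual: y* = (0, 3, 1, 0).
  dual value b^T y* = 36.
Strong duality: c^T x* = b^T y*. Confirmed.

36
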